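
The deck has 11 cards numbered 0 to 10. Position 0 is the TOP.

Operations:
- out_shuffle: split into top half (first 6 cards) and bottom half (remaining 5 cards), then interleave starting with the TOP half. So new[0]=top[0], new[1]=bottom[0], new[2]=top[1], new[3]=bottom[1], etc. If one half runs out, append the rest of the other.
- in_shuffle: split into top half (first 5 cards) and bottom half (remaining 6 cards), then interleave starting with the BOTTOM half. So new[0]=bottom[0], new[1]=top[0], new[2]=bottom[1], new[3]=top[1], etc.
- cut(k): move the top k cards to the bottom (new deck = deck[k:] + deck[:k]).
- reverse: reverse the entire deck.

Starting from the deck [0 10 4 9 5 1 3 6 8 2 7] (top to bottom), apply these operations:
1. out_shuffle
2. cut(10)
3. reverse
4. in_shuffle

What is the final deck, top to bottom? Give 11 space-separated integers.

After op 1 (out_shuffle): [0 3 10 6 4 8 9 2 5 7 1]
After op 2 (cut(10)): [1 0 3 10 6 4 8 9 2 5 7]
After op 3 (reverse): [7 5 2 9 8 4 6 10 3 0 1]
After op 4 (in_shuffle): [4 7 6 5 10 2 3 9 0 8 1]

Answer: 4 7 6 5 10 2 3 9 0 8 1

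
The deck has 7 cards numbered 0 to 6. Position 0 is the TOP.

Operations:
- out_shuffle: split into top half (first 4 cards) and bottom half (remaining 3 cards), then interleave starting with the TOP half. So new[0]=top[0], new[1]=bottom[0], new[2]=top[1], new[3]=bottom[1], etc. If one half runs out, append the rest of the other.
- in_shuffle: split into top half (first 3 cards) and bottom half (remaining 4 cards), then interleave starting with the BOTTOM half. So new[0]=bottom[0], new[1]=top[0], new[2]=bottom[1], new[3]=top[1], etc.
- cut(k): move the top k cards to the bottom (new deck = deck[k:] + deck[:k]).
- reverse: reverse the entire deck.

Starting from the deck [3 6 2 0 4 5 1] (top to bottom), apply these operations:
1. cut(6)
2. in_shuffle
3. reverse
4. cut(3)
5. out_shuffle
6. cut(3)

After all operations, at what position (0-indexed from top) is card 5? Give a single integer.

Answer: 5

Derivation:
After op 1 (cut(6)): [1 3 6 2 0 4 5]
After op 2 (in_shuffle): [2 1 0 3 4 6 5]
After op 3 (reverse): [5 6 4 3 0 1 2]
After op 4 (cut(3)): [3 0 1 2 5 6 4]
After op 5 (out_shuffle): [3 5 0 6 1 4 2]
After op 6 (cut(3)): [6 1 4 2 3 5 0]
Card 5 is at position 5.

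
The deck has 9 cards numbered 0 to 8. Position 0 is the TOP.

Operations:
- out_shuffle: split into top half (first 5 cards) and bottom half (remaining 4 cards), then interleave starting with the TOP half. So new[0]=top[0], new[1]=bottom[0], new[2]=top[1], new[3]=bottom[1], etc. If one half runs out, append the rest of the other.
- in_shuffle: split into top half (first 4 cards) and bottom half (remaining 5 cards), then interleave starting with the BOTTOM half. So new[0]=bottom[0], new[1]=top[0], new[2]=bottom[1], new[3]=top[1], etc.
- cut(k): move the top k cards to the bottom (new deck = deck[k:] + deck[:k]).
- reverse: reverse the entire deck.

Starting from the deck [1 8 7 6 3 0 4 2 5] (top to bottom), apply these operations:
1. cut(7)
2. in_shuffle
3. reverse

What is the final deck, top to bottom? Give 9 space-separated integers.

After op 1 (cut(7)): [2 5 1 8 7 6 3 0 4]
After op 2 (in_shuffle): [7 2 6 5 3 1 0 8 4]
After op 3 (reverse): [4 8 0 1 3 5 6 2 7]

Answer: 4 8 0 1 3 5 6 2 7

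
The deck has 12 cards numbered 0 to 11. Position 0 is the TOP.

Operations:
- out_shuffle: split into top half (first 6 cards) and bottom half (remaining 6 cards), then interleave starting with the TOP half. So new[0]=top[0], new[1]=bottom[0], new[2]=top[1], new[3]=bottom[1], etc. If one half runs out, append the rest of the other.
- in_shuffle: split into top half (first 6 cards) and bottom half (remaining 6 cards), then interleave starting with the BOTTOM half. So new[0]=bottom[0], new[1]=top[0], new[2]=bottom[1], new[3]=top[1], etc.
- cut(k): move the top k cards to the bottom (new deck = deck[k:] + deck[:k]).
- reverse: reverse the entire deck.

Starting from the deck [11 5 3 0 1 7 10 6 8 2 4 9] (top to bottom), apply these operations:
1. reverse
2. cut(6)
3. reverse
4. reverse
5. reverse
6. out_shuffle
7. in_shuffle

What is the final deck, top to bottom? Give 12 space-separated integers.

Answer: 2 10 0 11 4 6 1 5 9 8 7 3

Derivation:
After op 1 (reverse): [9 4 2 8 6 10 7 1 0 3 5 11]
After op 2 (cut(6)): [7 1 0 3 5 11 9 4 2 8 6 10]
After op 3 (reverse): [10 6 8 2 4 9 11 5 3 0 1 7]
After op 4 (reverse): [7 1 0 3 5 11 9 4 2 8 6 10]
After op 5 (reverse): [10 6 8 2 4 9 11 5 3 0 1 7]
After op 6 (out_shuffle): [10 11 6 5 8 3 2 0 4 1 9 7]
After op 7 (in_shuffle): [2 10 0 11 4 6 1 5 9 8 7 3]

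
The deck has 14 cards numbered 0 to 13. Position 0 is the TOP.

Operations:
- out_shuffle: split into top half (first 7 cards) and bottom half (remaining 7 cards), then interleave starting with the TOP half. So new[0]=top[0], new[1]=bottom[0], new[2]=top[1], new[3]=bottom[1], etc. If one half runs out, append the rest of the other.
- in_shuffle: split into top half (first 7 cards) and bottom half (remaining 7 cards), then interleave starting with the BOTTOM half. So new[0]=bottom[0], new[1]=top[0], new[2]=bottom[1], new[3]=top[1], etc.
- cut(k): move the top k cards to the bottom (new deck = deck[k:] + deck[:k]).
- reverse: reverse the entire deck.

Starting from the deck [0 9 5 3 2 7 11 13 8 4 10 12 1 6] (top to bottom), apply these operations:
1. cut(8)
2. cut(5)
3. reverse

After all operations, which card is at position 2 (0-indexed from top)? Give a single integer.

Answer: 10

Derivation:
After op 1 (cut(8)): [8 4 10 12 1 6 0 9 5 3 2 7 11 13]
After op 2 (cut(5)): [6 0 9 5 3 2 7 11 13 8 4 10 12 1]
After op 3 (reverse): [1 12 10 4 8 13 11 7 2 3 5 9 0 6]
Position 2: card 10.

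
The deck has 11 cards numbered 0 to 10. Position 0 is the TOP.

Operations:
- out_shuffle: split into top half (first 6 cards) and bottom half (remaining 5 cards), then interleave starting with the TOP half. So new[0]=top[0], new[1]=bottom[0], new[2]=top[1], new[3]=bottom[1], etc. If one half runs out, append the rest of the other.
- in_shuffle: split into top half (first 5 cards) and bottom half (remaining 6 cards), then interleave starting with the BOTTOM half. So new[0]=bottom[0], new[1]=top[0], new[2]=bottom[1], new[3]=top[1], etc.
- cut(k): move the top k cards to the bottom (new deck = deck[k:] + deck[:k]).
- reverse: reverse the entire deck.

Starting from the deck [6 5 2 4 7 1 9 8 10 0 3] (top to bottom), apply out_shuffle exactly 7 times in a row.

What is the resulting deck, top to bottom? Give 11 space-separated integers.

Answer: 6 10 1 2 3 8 7 5 0 9 4

Derivation:
After op 1 (out_shuffle): [6 9 5 8 2 10 4 0 7 3 1]
After op 2 (out_shuffle): [6 4 9 0 5 7 8 3 2 1 10]
After op 3 (out_shuffle): [6 8 4 3 9 2 0 1 5 10 7]
After op 4 (out_shuffle): [6 0 8 1 4 5 3 10 9 7 2]
After op 5 (out_shuffle): [6 3 0 10 8 9 1 7 4 2 5]
After op 6 (out_shuffle): [6 1 3 7 0 4 10 2 8 5 9]
After op 7 (out_shuffle): [6 10 1 2 3 8 7 5 0 9 4]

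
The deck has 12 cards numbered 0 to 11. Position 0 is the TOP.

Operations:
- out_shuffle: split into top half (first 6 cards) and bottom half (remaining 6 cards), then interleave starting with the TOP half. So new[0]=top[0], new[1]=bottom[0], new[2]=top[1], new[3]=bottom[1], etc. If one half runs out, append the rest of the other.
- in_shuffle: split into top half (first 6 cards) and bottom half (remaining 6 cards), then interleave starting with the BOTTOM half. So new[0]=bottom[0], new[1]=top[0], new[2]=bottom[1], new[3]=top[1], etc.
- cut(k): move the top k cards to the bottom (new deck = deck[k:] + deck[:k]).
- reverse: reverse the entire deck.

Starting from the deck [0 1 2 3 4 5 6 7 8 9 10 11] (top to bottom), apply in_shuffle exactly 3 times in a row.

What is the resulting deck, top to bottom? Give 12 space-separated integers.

Answer: 4 9 1 6 11 3 8 0 5 10 2 7

Derivation:
After op 1 (in_shuffle): [6 0 7 1 8 2 9 3 10 4 11 5]
After op 2 (in_shuffle): [9 6 3 0 10 7 4 1 11 8 5 2]
After op 3 (in_shuffle): [4 9 1 6 11 3 8 0 5 10 2 7]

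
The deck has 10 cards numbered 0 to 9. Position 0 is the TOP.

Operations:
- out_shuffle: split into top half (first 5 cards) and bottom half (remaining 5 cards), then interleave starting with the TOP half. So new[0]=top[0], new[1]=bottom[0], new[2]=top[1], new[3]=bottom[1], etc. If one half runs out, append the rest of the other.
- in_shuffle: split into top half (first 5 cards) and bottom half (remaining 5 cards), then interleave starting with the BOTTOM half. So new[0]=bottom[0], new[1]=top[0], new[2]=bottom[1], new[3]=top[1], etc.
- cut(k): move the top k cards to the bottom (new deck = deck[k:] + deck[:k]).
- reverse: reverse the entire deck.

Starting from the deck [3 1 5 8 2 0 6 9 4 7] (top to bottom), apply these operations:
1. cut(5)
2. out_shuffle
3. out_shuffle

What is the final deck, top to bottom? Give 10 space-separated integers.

Answer: 0 5 3 4 6 8 1 7 9 2

Derivation:
After op 1 (cut(5)): [0 6 9 4 7 3 1 5 8 2]
After op 2 (out_shuffle): [0 3 6 1 9 5 4 8 7 2]
After op 3 (out_shuffle): [0 5 3 4 6 8 1 7 9 2]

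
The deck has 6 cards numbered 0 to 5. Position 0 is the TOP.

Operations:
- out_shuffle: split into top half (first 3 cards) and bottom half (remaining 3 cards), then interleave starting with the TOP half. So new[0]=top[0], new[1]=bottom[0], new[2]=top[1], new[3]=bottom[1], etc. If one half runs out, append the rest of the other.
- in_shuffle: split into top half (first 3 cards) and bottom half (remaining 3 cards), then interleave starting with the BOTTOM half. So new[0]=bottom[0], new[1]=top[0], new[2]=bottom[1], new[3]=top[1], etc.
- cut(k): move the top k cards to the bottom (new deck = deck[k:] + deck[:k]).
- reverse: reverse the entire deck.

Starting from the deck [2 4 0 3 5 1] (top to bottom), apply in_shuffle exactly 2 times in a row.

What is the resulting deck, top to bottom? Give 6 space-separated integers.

After op 1 (in_shuffle): [3 2 5 4 1 0]
After op 2 (in_shuffle): [4 3 1 2 0 5]

Answer: 4 3 1 2 0 5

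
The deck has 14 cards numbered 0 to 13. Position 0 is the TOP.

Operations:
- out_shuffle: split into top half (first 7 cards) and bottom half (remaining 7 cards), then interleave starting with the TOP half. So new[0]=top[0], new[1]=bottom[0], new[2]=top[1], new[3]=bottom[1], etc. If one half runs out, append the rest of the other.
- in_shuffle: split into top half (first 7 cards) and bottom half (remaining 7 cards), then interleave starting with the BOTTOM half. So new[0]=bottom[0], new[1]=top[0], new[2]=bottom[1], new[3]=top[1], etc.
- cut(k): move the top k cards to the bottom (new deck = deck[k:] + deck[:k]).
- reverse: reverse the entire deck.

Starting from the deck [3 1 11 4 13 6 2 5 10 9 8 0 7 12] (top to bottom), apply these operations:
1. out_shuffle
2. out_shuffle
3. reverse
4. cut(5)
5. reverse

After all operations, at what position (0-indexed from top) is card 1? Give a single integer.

After op 1 (out_shuffle): [3 5 1 10 11 9 4 8 13 0 6 7 2 12]
After op 2 (out_shuffle): [3 8 5 13 1 0 10 6 11 7 9 2 4 12]
After op 3 (reverse): [12 4 2 9 7 11 6 10 0 1 13 5 8 3]
After op 4 (cut(5)): [11 6 10 0 1 13 5 8 3 12 4 2 9 7]
After op 5 (reverse): [7 9 2 4 12 3 8 5 13 1 0 10 6 11]
Card 1 is at position 9.

Answer: 9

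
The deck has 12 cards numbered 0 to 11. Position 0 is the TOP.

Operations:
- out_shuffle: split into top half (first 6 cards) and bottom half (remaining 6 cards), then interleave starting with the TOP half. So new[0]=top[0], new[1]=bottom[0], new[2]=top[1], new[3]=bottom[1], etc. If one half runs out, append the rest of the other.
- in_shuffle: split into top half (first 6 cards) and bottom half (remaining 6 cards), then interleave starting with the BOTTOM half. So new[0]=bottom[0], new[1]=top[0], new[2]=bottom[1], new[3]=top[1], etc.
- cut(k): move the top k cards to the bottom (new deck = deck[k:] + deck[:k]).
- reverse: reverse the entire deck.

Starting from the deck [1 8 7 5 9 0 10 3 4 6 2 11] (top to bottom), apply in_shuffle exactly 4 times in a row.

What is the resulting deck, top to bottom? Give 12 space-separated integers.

Answer: 4 9 1 6 0 8 2 10 7 11 3 5

Derivation:
After op 1 (in_shuffle): [10 1 3 8 4 7 6 5 2 9 11 0]
After op 2 (in_shuffle): [6 10 5 1 2 3 9 8 11 4 0 7]
After op 3 (in_shuffle): [9 6 8 10 11 5 4 1 0 2 7 3]
After op 4 (in_shuffle): [4 9 1 6 0 8 2 10 7 11 3 5]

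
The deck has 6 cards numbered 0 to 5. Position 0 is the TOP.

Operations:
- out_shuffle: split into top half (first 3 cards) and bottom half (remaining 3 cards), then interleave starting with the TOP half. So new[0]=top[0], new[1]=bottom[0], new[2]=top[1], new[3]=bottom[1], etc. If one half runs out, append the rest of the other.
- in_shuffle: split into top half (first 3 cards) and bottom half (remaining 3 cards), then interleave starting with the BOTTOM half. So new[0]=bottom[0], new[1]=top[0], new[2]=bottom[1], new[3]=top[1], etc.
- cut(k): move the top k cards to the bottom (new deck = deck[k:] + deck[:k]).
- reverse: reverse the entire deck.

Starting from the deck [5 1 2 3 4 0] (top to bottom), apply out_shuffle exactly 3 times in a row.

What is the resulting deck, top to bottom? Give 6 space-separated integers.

Answer: 5 2 4 1 3 0

Derivation:
After op 1 (out_shuffle): [5 3 1 4 2 0]
After op 2 (out_shuffle): [5 4 3 2 1 0]
After op 3 (out_shuffle): [5 2 4 1 3 0]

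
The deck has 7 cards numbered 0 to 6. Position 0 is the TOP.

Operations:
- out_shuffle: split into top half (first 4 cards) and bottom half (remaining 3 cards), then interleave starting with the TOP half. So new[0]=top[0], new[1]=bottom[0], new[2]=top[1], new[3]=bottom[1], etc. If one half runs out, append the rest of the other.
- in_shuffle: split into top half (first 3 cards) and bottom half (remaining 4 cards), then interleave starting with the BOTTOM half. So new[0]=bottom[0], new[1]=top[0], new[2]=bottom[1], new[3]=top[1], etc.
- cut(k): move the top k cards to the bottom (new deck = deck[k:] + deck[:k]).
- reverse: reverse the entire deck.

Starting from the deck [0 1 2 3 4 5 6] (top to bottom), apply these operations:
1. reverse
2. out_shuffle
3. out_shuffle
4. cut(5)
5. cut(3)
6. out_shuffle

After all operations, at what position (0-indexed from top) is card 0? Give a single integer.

After op 1 (reverse): [6 5 4 3 2 1 0]
After op 2 (out_shuffle): [6 2 5 1 4 0 3]
After op 3 (out_shuffle): [6 4 2 0 5 3 1]
After op 4 (cut(5)): [3 1 6 4 2 0 5]
After op 5 (cut(3)): [4 2 0 5 3 1 6]
After op 6 (out_shuffle): [4 3 2 1 0 6 5]
Card 0 is at position 4.

Answer: 4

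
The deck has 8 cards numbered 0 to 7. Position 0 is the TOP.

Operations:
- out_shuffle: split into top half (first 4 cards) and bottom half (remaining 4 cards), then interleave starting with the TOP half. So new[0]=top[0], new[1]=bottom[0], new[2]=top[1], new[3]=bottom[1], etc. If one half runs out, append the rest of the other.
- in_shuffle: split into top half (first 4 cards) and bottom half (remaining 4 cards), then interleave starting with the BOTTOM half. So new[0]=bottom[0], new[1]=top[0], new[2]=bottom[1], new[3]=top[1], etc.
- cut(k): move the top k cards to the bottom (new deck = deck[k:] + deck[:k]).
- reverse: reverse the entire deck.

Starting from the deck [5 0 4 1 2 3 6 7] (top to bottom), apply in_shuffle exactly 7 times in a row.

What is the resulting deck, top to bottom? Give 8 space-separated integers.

After op 1 (in_shuffle): [2 5 3 0 6 4 7 1]
After op 2 (in_shuffle): [6 2 4 5 7 3 1 0]
After op 3 (in_shuffle): [7 6 3 2 1 4 0 5]
After op 4 (in_shuffle): [1 7 4 6 0 3 5 2]
After op 5 (in_shuffle): [0 1 3 7 5 4 2 6]
After op 6 (in_shuffle): [5 0 4 1 2 3 6 7]
After op 7 (in_shuffle): [2 5 3 0 6 4 7 1]

Answer: 2 5 3 0 6 4 7 1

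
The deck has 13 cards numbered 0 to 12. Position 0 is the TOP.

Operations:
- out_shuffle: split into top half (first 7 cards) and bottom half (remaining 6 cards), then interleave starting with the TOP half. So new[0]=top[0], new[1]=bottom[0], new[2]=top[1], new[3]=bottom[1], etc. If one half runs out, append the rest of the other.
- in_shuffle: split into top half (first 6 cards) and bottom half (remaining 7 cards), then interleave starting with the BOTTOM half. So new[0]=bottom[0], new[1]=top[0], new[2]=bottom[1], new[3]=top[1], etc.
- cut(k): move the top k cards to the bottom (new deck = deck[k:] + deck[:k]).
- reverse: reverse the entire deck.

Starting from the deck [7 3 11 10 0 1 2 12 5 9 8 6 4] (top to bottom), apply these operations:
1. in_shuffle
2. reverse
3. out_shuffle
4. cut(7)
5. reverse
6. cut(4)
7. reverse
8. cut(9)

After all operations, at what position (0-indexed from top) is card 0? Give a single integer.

Answer: 7

Derivation:
After op 1 (in_shuffle): [2 7 12 3 5 11 9 10 8 0 6 1 4]
After op 2 (reverse): [4 1 6 0 8 10 9 11 5 3 12 7 2]
After op 3 (out_shuffle): [4 11 1 5 6 3 0 12 8 7 10 2 9]
After op 4 (cut(7)): [12 8 7 10 2 9 4 11 1 5 6 3 0]
After op 5 (reverse): [0 3 6 5 1 11 4 9 2 10 7 8 12]
After op 6 (cut(4)): [1 11 4 9 2 10 7 8 12 0 3 6 5]
After op 7 (reverse): [5 6 3 0 12 8 7 10 2 9 4 11 1]
After op 8 (cut(9)): [9 4 11 1 5 6 3 0 12 8 7 10 2]
Card 0 is at position 7.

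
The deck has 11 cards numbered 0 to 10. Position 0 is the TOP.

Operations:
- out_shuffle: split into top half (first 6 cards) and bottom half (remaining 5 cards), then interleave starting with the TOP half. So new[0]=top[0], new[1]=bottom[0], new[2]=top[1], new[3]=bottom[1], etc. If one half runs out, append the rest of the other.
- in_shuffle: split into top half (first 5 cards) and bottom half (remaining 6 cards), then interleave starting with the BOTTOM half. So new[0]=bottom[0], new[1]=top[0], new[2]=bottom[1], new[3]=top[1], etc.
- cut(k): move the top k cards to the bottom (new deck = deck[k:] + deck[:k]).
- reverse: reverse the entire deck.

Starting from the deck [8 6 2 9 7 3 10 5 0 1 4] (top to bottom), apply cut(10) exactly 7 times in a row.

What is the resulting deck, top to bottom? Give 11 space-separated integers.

After op 1 (cut(10)): [4 8 6 2 9 7 3 10 5 0 1]
After op 2 (cut(10)): [1 4 8 6 2 9 7 3 10 5 0]
After op 3 (cut(10)): [0 1 4 8 6 2 9 7 3 10 5]
After op 4 (cut(10)): [5 0 1 4 8 6 2 9 7 3 10]
After op 5 (cut(10)): [10 5 0 1 4 8 6 2 9 7 3]
After op 6 (cut(10)): [3 10 5 0 1 4 8 6 2 9 7]
After op 7 (cut(10)): [7 3 10 5 0 1 4 8 6 2 9]

Answer: 7 3 10 5 0 1 4 8 6 2 9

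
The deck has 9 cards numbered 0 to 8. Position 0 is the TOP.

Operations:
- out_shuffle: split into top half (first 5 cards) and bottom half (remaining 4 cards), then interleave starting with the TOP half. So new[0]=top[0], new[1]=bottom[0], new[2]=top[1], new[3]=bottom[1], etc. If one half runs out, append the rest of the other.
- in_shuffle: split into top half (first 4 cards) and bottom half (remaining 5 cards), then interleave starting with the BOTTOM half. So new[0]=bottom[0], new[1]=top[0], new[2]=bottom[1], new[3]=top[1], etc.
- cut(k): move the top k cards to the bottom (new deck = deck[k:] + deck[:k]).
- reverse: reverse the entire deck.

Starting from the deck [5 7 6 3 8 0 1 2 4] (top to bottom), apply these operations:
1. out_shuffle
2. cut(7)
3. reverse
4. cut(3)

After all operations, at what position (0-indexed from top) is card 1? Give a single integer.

Answer: 0

Derivation:
After op 1 (out_shuffle): [5 0 7 1 6 2 3 4 8]
After op 2 (cut(7)): [4 8 5 0 7 1 6 2 3]
After op 3 (reverse): [3 2 6 1 7 0 5 8 4]
After op 4 (cut(3)): [1 7 0 5 8 4 3 2 6]
Card 1 is at position 0.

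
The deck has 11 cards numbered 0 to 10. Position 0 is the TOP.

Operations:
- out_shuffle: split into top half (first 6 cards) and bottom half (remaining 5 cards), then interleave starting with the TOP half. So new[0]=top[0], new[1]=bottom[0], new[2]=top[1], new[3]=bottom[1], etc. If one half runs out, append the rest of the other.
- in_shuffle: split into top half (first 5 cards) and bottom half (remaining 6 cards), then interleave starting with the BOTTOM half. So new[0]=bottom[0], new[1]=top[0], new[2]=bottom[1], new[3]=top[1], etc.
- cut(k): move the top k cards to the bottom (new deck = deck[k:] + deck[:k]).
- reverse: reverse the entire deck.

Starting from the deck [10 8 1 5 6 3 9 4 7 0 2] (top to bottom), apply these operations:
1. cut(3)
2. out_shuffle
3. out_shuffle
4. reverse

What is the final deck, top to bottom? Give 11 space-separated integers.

After op 1 (cut(3)): [5 6 3 9 4 7 0 2 10 8 1]
After op 2 (out_shuffle): [5 0 6 2 3 10 9 8 4 1 7]
After op 3 (out_shuffle): [5 9 0 8 6 4 2 1 3 7 10]
After op 4 (reverse): [10 7 3 1 2 4 6 8 0 9 5]

Answer: 10 7 3 1 2 4 6 8 0 9 5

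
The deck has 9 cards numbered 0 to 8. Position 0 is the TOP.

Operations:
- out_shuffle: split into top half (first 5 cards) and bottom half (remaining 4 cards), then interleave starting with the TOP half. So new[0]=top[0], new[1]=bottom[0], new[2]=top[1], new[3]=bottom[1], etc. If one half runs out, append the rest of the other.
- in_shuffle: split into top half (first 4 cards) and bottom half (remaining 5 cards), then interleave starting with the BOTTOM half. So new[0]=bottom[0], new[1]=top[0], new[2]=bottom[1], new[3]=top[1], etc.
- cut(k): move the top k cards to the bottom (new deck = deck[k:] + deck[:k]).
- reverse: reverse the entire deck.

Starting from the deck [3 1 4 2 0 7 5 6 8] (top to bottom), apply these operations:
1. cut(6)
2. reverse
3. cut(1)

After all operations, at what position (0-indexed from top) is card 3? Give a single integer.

Answer: 4

Derivation:
After op 1 (cut(6)): [5 6 8 3 1 4 2 0 7]
After op 2 (reverse): [7 0 2 4 1 3 8 6 5]
After op 3 (cut(1)): [0 2 4 1 3 8 6 5 7]
Card 3 is at position 4.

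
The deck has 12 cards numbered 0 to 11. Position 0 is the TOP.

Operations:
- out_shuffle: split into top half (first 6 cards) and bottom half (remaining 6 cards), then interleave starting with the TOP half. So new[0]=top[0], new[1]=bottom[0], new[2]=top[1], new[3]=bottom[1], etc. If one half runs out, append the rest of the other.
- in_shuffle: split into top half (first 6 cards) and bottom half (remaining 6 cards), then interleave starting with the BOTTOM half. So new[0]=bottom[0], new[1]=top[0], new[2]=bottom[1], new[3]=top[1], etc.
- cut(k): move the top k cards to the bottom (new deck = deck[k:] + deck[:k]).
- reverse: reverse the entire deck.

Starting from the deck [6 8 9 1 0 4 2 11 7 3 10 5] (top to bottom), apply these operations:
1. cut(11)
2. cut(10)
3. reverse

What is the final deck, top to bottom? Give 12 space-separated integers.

Answer: 7 11 2 4 0 1 9 8 6 5 10 3

Derivation:
After op 1 (cut(11)): [5 6 8 9 1 0 4 2 11 7 3 10]
After op 2 (cut(10)): [3 10 5 6 8 9 1 0 4 2 11 7]
After op 3 (reverse): [7 11 2 4 0 1 9 8 6 5 10 3]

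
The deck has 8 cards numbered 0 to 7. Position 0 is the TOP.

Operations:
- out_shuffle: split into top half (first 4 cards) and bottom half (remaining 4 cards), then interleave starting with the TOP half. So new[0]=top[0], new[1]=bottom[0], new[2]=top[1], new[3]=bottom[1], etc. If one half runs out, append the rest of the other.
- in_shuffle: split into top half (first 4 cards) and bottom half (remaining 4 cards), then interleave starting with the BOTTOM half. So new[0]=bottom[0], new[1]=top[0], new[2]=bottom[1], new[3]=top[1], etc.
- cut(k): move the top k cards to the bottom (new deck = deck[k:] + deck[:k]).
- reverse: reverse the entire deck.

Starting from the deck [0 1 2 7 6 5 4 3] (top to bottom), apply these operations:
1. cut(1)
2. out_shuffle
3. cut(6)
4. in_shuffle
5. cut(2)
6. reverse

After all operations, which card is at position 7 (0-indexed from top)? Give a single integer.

Answer: 4

Derivation:
After op 1 (cut(1)): [1 2 7 6 5 4 3 0]
After op 2 (out_shuffle): [1 5 2 4 7 3 6 0]
After op 3 (cut(6)): [6 0 1 5 2 4 7 3]
After op 4 (in_shuffle): [2 6 4 0 7 1 3 5]
After op 5 (cut(2)): [4 0 7 1 3 5 2 6]
After op 6 (reverse): [6 2 5 3 1 7 0 4]
Position 7: card 4.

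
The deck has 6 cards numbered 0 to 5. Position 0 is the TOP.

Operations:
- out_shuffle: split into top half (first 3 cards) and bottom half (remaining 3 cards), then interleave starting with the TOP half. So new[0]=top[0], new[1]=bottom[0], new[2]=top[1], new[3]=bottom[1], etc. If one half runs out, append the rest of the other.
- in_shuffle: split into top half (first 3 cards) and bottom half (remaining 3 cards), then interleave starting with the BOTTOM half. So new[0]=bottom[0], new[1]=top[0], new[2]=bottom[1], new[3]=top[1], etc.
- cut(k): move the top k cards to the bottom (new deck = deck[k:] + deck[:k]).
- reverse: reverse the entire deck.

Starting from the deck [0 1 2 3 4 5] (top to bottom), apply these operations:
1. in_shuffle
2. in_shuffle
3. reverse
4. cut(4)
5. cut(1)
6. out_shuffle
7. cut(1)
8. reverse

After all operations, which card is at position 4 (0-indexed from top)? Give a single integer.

After op 1 (in_shuffle): [3 0 4 1 5 2]
After op 2 (in_shuffle): [1 3 5 0 2 4]
After op 3 (reverse): [4 2 0 5 3 1]
After op 4 (cut(4)): [3 1 4 2 0 5]
After op 5 (cut(1)): [1 4 2 0 5 3]
After op 6 (out_shuffle): [1 0 4 5 2 3]
After op 7 (cut(1)): [0 4 5 2 3 1]
After op 8 (reverse): [1 3 2 5 4 0]
Position 4: card 4.

Answer: 4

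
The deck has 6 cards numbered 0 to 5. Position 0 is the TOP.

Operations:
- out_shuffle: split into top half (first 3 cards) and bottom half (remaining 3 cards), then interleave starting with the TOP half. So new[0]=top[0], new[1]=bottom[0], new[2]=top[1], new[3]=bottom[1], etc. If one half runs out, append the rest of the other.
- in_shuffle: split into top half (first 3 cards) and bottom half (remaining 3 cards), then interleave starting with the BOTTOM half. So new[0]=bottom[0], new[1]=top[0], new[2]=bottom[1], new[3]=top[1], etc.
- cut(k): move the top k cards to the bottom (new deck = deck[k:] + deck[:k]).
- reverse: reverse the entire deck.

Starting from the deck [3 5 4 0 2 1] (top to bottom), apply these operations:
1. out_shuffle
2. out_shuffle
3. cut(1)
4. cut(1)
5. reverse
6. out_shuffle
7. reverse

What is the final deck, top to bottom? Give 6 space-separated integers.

Answer: 0 1 4 3 5 2

Derivation:
After op 1 (out_shuffle): [3 0 5 2 4 1]
After op 2 (out_shuffle): [3 2 0 4 5 1]
After op 3 (cut(1)): [2 0 4 5 1 3]
After op 4 (cut(1)): [0 4 5 1 3 2]
After op 5 (reverse): [2 3 1 5 4 0]
After op 6 (out_shuffle): [2 5 3 4 1 0]
After op 7 (reverse): [0 1 4 3 5 2]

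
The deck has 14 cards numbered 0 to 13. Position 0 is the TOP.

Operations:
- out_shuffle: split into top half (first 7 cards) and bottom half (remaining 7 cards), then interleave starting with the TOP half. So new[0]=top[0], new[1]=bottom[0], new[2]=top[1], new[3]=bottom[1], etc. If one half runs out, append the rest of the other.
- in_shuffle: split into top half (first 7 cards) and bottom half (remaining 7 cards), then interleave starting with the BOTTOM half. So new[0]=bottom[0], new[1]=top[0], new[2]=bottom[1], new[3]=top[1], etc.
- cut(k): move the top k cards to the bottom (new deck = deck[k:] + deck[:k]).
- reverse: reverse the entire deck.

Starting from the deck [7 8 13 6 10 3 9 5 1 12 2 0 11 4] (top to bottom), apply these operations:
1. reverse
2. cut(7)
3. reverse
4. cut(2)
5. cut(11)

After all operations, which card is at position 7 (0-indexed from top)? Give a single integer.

Answer: 4

Derivation:
After op 1 (reverse): [4 11 0 2 12 1 5 9 3 10 6 13 8 7]
After op 2 (cut(7)): [9 3 10 6 13 8 7 4 11 0 2 12 1 5]
After op 3 (reverse): [5 1 12 2 0 11 4 7 8 13 6 10 3 9]
After op 4 (cut(2)): [12 2 0 11 4 7 8 13 6 10 3 9 5 1]
After op 5 (cut(11)): [9 5 1 12 2 0 11 4 7 8 13 6 10 3]
Position 7: card 4.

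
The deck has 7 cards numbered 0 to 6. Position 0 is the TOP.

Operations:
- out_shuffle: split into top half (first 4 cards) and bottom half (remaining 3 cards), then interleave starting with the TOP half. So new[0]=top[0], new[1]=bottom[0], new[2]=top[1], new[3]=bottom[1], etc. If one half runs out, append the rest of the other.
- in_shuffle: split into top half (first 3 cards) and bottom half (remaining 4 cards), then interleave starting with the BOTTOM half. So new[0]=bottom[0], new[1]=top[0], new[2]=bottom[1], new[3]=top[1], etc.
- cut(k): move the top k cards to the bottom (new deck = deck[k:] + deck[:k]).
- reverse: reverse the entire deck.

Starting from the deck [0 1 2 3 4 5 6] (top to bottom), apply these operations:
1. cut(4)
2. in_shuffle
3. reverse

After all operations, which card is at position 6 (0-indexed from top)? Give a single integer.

After op 1 (cut(4)): [4 5 6 0 1 2 3]
After op 2 (in_shuffle): [0 4 1 5 2 6 3]
After op 3 (reverse): [3 6 2 5 1 4 0]
Position 6: card 0.

Answer: 0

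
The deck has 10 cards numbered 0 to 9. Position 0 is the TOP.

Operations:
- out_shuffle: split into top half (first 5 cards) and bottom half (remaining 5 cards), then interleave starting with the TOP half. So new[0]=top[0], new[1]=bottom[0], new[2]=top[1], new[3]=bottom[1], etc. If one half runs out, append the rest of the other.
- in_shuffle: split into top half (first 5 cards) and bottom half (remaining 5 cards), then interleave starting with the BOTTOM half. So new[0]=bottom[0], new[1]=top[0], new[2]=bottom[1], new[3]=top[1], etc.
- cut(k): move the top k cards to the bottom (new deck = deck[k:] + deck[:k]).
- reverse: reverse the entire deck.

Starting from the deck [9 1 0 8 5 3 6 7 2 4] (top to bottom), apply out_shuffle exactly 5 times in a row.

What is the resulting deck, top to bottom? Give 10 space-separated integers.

After op 1 (out_shuffle): [9 3 1 6 0 7 8 2 5 4]
After op 2 (out_shuffle): [9 7 3 8 1 2 6 5 0 4]
After op 3 (out_shuffle): [9 2 7 6 3 5 8 0 1 4]
After op 4 (out_shuffle): [9 5 2 8 7 0 6 1 3 4]
After op 5 (out_shuffle): [9 0 5 6 2 1 8 3 7 4]

Answer: 9 0 5 6 2 1 8 3 7 4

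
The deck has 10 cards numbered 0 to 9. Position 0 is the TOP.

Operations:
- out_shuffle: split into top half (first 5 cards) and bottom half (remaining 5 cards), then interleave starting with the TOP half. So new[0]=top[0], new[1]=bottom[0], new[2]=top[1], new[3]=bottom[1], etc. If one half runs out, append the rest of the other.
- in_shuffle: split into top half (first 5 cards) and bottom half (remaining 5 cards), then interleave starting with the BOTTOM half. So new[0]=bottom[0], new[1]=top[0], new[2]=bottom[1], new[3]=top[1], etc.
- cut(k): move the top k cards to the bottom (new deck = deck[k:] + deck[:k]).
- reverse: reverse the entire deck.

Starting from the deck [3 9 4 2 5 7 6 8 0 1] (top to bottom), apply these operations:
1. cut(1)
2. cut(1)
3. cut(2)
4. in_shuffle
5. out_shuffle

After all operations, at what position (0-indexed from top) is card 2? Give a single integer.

Answer: 7

Derivation:
After op 1 (cut(1)): [9 4 2 5 7 6 8 0 1 3]
After op 2 (cut(1)): [4 2 5 7 6 8 0 1 3 9]
After op 3 (cut(2)): [5 7 6 8 0 1 3 9 4 2]
After op 4 (in_shuffle): [1 5 3 7 9 6 4 8 2 0]
After op 5 (out_shuffle): [1 6 5 4 3 8 7 2 9 0]
Card 2 is at position 7.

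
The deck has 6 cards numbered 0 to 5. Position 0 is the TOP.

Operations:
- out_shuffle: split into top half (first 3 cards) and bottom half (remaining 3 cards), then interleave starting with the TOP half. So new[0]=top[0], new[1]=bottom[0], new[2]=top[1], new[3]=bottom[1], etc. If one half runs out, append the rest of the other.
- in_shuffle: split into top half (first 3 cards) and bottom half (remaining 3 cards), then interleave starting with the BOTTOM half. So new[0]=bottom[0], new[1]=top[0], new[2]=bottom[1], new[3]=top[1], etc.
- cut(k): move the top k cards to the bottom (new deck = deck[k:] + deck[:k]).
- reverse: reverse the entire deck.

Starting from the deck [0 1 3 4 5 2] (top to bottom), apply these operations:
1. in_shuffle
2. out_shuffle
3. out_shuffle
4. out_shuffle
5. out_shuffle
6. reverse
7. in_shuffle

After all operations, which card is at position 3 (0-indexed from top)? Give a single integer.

Answer: 2

Derivation:
After op 1 (in_shuffle): [4 0 5 1 2 3]
After op 2 (out_shuffle): [4 1 0 2 5 3]
After op 3 (out_shuffle): [4 2 1 5 0 3]
After op 4 (out_shuffle): [4 5 2 0 1 3]
After op 5 (out_shuffle): [4 0 5 1 2 3]
After op 6 (reverse): [3 2 1 5 0 4]
After op 7 (in_shuffle): [5 3 0 2 4 1]
Position 3: card 2.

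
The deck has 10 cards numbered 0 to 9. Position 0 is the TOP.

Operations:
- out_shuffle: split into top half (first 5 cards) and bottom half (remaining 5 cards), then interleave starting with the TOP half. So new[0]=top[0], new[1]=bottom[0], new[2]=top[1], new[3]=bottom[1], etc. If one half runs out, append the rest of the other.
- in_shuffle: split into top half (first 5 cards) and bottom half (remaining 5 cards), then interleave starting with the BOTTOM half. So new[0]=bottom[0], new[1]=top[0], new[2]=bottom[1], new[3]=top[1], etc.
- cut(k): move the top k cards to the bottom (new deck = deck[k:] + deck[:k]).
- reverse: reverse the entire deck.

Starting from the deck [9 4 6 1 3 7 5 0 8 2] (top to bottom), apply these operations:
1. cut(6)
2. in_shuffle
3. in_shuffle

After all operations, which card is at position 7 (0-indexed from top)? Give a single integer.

After op 1 (cut(6)): [5 0 8 2 9 4 6 1 3 7]
After op 2 (in_shuffle): [4 5 6 0 1 8 3 2 7 9]
After op 3 (in_shuffle): [8 4 3 5 2 6 7 0 9 1]
Position 7: card 0.

Answer: 0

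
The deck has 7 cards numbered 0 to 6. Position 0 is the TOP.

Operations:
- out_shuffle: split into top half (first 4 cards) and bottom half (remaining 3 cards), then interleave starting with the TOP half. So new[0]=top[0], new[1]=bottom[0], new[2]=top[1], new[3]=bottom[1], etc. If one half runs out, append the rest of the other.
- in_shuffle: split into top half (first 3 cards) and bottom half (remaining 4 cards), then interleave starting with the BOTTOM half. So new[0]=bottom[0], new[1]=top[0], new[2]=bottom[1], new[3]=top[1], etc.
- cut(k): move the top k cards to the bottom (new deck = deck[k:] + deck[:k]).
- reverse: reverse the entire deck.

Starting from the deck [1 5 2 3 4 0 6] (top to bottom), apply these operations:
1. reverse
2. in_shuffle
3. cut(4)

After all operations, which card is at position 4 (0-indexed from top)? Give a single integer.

After op 1 (reverse): [6 0 4 3 2 5 1]
After op 2 (in_shuffle): [3 6 2 0 5 4 1]
After op 3 (cut(4)): [5 4 1 3 6 2 0]
Position 4: card 6.

Answer: 6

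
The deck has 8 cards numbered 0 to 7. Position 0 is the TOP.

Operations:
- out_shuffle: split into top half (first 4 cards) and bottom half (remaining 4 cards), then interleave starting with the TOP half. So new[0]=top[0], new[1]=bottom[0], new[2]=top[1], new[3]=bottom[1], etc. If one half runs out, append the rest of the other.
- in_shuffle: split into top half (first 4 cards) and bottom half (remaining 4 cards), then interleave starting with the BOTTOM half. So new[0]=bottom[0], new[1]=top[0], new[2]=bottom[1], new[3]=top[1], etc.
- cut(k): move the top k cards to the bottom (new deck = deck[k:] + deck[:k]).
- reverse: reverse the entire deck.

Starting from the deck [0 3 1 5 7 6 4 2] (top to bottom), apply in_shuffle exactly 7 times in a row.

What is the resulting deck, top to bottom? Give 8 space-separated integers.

Answer: 7 0 6 3 4 1 2 5

Derivation:
After op 1 (in_shuffle): [7 0 6 3 4 1 2 5]
After op 2 (in_shuffle): [4 7 1 0 2 6 5 3]
After op 3 (in_shuffle): [2 4 6 7 5 1 3 0]
After op 4 (in_shuffle): [5 2 1 4 3 6 0 7]
After op 5 (in_shuffle): [3 5 6 2 0 1 7 4]
After op 6 (in_shuffle): [0 3 1 5 7 6 4 2]
After op 7 (in_shuffle): [7 0 6 3 4 1 2 5]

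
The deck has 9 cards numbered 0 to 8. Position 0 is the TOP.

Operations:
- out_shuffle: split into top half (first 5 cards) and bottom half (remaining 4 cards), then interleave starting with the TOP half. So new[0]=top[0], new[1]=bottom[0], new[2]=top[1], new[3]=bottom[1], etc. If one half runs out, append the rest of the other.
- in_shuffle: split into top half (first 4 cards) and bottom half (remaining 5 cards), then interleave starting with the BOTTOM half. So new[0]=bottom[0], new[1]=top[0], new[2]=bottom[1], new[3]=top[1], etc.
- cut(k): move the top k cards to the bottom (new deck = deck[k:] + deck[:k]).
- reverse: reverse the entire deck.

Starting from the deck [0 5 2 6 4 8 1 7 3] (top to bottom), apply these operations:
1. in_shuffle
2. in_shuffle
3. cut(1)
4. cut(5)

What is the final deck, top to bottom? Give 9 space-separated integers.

After op 1 (in_shuffle): [4 0 8 5 1 2 7 6 3]
After op 2 (in_shuffle): [1 4 2 0 7 8 6 5 3]
After op 3 (cut(1)): [4 2 0 7 8 6 5 3 1]
After op 4 (cut(5)): [6 5 3 1 4 2 0 7 8]

Answer: 6 5 3 1 4 2 0 7 8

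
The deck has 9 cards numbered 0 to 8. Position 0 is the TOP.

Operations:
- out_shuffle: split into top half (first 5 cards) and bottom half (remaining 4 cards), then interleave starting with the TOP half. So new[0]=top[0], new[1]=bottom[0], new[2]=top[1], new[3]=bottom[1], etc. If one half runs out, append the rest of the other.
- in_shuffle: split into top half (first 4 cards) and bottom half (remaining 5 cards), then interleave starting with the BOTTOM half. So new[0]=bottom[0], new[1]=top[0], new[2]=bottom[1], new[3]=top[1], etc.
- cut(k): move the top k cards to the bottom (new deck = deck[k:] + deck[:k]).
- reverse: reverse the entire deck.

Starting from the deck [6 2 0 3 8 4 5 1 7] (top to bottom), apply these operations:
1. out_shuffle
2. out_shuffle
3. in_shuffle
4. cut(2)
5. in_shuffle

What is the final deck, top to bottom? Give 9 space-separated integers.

After op 1 (out_shuffle): [6 4 2 5 0 1 3 7 8]
After op 2 (out_shuffle): [6 1 4 3 2 7 5 8 0]
After op 3 (in_shuffle): [2 6 7 1 5 4 8 3 0]
After op 4 (cut(2)): [7 1 5 4 8 3 0 2 6]
After op 5 (in_shuffle): [8 7 3 1 0 5 2 4 6]

Answer: 8 7 3 1 0 5 2 4 6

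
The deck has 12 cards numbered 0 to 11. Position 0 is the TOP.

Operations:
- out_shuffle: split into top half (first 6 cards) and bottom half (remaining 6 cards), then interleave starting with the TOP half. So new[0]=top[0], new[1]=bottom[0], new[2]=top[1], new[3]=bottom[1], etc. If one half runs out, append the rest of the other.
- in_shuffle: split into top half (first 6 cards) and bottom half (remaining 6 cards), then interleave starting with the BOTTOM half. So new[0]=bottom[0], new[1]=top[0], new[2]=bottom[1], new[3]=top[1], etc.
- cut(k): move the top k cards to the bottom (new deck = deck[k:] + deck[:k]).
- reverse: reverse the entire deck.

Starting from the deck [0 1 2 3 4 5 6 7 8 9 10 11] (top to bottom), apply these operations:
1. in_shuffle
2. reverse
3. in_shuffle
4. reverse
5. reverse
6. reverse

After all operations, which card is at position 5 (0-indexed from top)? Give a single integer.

Answer: 7

Derivation:
After op 1 (in_shuffle): [6 0 7 1 8 2 9 3 10 4 11 5]
After op 2 (reverse): [5 11 4 10 3 9 2 8 1 7 0 6]
After op 3 (in_shuffle): [2 5 8 11 1 4 7 10 0 3 6 9]
After op 4 (reverse): [9 6 3 0 10 7 4 1 11 8 5 2]
After op 5 (reverse): [2 5 8 11 1 4 7 10 0 3 6 9]
After op 6 (reverse): [9 6 3 0 10 7 4 1 11 8 5 2]
Position 5: card 7.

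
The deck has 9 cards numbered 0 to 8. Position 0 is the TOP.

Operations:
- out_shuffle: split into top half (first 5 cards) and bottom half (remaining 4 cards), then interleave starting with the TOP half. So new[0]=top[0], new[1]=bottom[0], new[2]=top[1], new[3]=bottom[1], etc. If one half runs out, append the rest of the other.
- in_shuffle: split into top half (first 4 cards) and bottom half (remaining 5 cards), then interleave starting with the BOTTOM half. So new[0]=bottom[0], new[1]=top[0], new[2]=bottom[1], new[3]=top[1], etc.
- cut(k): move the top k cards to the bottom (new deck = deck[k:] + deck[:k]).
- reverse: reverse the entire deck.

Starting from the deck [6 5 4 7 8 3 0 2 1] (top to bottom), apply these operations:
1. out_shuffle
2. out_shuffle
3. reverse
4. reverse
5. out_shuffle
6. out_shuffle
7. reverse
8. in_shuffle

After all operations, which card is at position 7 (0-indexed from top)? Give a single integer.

Answer: 4

Derivation:
After op 1 (out_shuffle): [6 3 5 0 4 2 7 1 8]
After op 2 (out_shuffle): [6 2 3 7 5 1 0 8 4]
After op 3 (reverse): [4 8 0 1 5 7 3 2 6]
After op 4 (reverse): [6 2 3 7 5 1 0 8 4]
After op 5 (out_shuffle): [6 1 2 0 3 8 7 4 5]
After op 6 (out_shuffle): [6 8 1 7 2 4 0 5 3]
After op 7 (reverse): [3 5 0 4 2 7 1 8 6]
After op 8 (in_shuffle): [2 3 7 5 1 0 8 4 6]
Position 7: card 4.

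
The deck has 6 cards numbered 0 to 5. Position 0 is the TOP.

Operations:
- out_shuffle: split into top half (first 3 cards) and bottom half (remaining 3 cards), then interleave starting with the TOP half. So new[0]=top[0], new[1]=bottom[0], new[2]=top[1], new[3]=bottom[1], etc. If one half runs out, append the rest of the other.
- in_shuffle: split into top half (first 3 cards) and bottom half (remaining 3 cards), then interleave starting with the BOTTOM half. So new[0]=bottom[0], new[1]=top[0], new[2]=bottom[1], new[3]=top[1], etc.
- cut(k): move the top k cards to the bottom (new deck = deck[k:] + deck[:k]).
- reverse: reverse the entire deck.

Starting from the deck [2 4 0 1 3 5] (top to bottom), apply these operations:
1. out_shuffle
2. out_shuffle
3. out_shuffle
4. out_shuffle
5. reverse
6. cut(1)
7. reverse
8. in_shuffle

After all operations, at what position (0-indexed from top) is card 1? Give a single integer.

Answer: 2

Derivation:
After op 1 (out_shuffle): [2 1 4 3 0 5]
After op 2 (out_shuffle): [2 3 1 0 4 5]
After op 3 (out_shuffle): [2 0 3 4 1 5]
After op 4 (out_shuffle): [2 4 0 1 3 5]
After op 5 (reverse): [5 3 1 0 4 2]
After op 6 (cut(1)): [3 1 0 4 2 5]
After op 7 (reverse): [5 2 4 0 1 3]
After op 8 (in_shuffle): [0 5 1 2 3 4]
Card 1 is at position 2.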